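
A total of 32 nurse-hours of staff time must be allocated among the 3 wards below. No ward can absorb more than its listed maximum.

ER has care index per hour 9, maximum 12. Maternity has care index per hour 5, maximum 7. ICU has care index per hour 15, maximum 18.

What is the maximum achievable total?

Order the wards by care index per hour: ICU 15 > ER 9 > Maternity 5.
ICU: +18 to 18 (cap) — 14 left.
Give ER 12 to hit its cap of 12 — 2 left.
Maternity: +2 (room for 7) → 2. Pool exhausted.
Total = 9×12 + 5×2 + 15×18 = 388.

388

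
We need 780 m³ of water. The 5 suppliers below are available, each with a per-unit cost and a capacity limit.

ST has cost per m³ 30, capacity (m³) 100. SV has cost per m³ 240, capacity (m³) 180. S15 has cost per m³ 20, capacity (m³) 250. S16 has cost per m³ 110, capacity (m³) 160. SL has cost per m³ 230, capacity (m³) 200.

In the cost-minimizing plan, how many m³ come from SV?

Cheapest first:
S15 at 20: take all 250 m³ — 530 still needed.
ST (30): use full 100 — 430 m³ to go.
S16 at 110: take all 160 m³ — 270 still needed.
Take 200 from SL at 230 — need 70 more.
SV (240): take the remaining 70 — done.

70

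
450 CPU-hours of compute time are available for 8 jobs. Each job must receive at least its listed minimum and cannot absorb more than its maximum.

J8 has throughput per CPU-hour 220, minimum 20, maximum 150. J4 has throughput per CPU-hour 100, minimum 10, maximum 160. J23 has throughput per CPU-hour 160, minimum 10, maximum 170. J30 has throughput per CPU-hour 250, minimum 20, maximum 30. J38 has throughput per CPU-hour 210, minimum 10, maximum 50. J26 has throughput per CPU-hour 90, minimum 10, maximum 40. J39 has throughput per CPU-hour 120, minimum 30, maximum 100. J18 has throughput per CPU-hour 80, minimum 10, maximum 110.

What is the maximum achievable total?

Meeting every minimum uses 20+10+10+20+10+10+30+10 = 120 CPU-hours, leaving 330.
Order the jobs by throughput per CPU-hour: J30 250 > J8 220 > J38 210 > J23 160 > J39 120 > J4 100 > J26 90 > J18 80.
J30 takes 10 more to reach its cap of 30 — 320 left.
J8: +130 to 150 (cap) — 190 left.
Give J38 40 more to hit its cap of 50 — 150 left.
J23 has room for 160 more but only 150 remain, so it gets 160.
Total = 220×150 + 100×10 + 160×160 + 250×30 + 210×50 + 90×10 + 120×30 + 80×10 = 82900.

82900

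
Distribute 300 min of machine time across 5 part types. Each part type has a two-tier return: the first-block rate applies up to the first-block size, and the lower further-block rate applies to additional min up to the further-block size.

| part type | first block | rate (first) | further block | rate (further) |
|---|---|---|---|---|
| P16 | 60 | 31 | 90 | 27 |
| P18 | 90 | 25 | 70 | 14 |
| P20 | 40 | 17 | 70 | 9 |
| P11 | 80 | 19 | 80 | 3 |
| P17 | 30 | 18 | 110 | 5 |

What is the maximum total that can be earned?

Treat each block as its own option and order by rate: P16/first 31 > P16/second 27 > P18/first 25 > P11/first 19 > P17/first 18 > P20/first 17 > P18/second 14 > P20/second 9 > P17/second 5 > P11/second 3.
P16/first (31): +60 → 240 left.
P16 second at 27: fill all 90 → 150 left.
P18 first at 25: fill all 90 → 60 left.
P11 first at 19: only 60 left, fill 60.
Total = 31×60 + 27×90 + 25×90 + 19×60 = 7680.

7680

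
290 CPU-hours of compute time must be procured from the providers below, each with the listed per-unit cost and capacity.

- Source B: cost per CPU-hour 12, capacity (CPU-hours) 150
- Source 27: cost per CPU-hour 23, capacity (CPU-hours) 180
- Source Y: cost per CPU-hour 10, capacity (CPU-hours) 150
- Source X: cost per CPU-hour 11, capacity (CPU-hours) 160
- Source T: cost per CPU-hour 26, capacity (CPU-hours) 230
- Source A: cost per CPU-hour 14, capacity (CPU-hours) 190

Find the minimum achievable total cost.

Cheapest first:
Take 150 from Source Y at 10 — need 140 more.
Take 140 from Source X at 11 to finish.
Source B, Source A, Source 27, Source T: unused.
Cost = 150×10 + 140×11 = 3040.

3040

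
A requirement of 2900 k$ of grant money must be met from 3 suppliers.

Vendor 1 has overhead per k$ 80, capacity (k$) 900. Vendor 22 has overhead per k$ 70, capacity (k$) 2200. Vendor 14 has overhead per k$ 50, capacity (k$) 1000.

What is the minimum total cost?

183000

Use suppliers in increasing cost order.
Vendor 14 (50): use full 1000 — 1900 k$ to go.
Vendor 22 (70): take the remaining 1900 — done.
Vendor 1: unused.
Cost = 1000×50 + 1900×70 = 183000.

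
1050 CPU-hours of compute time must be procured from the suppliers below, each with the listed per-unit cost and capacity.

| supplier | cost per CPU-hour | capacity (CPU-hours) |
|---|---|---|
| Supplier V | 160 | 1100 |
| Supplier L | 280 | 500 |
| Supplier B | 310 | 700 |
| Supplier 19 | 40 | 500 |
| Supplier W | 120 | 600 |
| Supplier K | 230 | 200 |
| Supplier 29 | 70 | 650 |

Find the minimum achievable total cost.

58500

Cheapest first:
Supplier 19 (40): use full 500 ; 550 CPU-hours to go.
Supplier 29 at 70: take 550 of its 650 ; requirement met.
Supplier W, Supplier V, Supplier K, Supplier L, Supplier B: unused.
Cost = 500×40 + 550×70 = 58500.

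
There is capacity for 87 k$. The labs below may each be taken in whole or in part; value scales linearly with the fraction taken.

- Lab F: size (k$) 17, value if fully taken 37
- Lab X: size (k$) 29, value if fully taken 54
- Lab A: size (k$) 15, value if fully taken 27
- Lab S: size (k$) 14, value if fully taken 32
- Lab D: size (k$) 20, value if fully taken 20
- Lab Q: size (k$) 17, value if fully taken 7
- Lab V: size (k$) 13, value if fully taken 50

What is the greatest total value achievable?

198.2

Sort by value density: Lab V 50/13≈3.85, Lab S 32/14≈2.29, Lab F 37/17≈2.18, Lab X 54/29≈1.86, Lab A 27/15≈1.8, Lab D 20/20≈1, Lab Q 7/17≈0.412.
Lab V: take in full, 13 k$ for value 50 ; 74 left.
Take all of Lab S (14 k$, value 32) ; 60 k$ left.
All 17 k$ of Lab F fit (value 37) ; 43 remain.
Take all of Lab X (29 k$, value 54) ; 14 k$ left.
14 k$ left: a 14/15 share of Lab A gives 27×14/15 = 25.2.
Total value = 198.2.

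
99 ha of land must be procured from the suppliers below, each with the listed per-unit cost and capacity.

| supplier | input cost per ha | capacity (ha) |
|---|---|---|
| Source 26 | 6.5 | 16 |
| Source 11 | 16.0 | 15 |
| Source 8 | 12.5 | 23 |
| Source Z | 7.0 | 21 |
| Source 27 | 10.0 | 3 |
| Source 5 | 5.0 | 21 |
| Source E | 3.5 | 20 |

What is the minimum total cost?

681

Fill from the cheapest supplier first.
Source E (3.5): use full 20 ; 79 ha to go.
Source 5 at 5.0: take all 21 ha ; 58 still needed.
Take 16 from Source 26 at 6.5 ; need 42 more.
Source Z (7.0): use full 21 ; 21 ha to go.
Take 3 from Source 27 at 10.0 ; need 18 more.
Take 18 from Source 8 at 12.5 to finish.
Source 11: unused.
Cost = 20×3.5 + 21×5.0 + 16×6.5 + 21×7.0 + 3×10.0 + 18×12.5 = 681.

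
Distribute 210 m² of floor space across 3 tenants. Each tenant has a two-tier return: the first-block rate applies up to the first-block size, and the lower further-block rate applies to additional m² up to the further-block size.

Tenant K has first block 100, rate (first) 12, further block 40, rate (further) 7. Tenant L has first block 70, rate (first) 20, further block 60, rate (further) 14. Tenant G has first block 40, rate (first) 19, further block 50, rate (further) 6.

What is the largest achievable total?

Rank every tier by rate: Tenant L/tier1 20 > Tenant G/tier1 19 > Tenant L/tier2 14 > Tenant K/tier1 12 > Tenant K/tier2 7 > Tenant G/tier2 6.
Tenant L/tier1 (20): +70 ; 140 left.
Tenant G tier1 at 19: fill all 40 ; 100 left.
Fill Tenant L tier2 block (60 at 14) ; 40 left.
Tenant K tier1 at 12: only 40 left, fill 40.
Total = 20×70 + 19×40 + 14×60 + 12×40 = 3480.

3480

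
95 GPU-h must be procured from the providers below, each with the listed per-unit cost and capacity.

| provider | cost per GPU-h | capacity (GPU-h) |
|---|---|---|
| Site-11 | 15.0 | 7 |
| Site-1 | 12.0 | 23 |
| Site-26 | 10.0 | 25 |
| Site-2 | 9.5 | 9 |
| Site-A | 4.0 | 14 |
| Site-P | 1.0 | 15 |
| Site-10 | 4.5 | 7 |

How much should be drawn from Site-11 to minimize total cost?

2

Use providers in increasing cost order.
Site-P at 1.0: take all 15 GPU-h — 80 still needed.
Site-A (4.0): use full 14 — 66 GPU-h to go.
Site-10 at 4.5: take all 7 GPU-h — 59 still needed.
Take 9 from Site-2 at 9.5 — need 50 more.
Site-26 at 10.0: take all 25 GPU-h — 25 still needed.
Site-1 (12.0): use full 23 — 2 GPU-h to go.
Site-11 (15.0): take the remaining 2 — done.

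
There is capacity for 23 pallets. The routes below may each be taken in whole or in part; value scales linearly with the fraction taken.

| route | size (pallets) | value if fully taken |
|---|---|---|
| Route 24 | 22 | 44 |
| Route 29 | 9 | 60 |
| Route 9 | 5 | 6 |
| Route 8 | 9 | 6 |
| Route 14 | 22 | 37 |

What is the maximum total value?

88

Best value per unit of size first: Route 29 60/9≈6.67, Route 24 44/22≈2, Route 14 37/22≈1.68, Route 9 6/5≈1.2, Route 8 6/9≈0.667.
All 9 pallets of Route 29 fit (value 60) → 14 remain.
14 pallets left: a 14/22 share of Route 24 gives 44×14/22 = 28.
Total value = 88.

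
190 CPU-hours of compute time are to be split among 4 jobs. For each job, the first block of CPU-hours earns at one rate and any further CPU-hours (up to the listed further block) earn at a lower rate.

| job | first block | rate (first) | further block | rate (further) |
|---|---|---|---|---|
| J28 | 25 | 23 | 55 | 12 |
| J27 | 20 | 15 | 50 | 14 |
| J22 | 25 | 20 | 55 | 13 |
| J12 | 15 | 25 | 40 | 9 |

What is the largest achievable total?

Treat each block as its own option and order by rate: J12/tier1 25 > J28/tier1 23 > J22/tier1 20 > J27/tier1 15 > J27/tier2 14 > J22/tier2 13 > J28/tier2 12 > J12/tier2 9.
J12/tier1 (25): +15 → 175 left.
J28 tier1 at 23: fill all 25 → 150 left.
J22 tier1 at 20: fill all 25 → 125 left.
J27 tier1 at 15: fill all 20 → 105 left.
J27/tier2 (14): +50 → 55 left.
J22/tier2 (13): +55 → 0 left.
Total = 25×15 + 23×25 + 20×25 + 15×20 + 14×50 + 13×55 = 3165.

3165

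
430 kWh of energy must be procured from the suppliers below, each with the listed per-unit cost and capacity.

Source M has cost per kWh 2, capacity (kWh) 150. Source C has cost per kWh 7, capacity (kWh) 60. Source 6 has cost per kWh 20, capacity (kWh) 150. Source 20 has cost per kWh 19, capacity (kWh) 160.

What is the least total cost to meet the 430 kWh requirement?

Cheapest first:
Source M at 2: take all 150 kWh ; 280 still needed.
Take 60 from Source C at 7 ; need 220 more.
Source 20 (19): use full 160 ; 60 kWh to go.
Source 6 (20): take the remaining 60 ; done.
Cost = 150×2 + 60×7 + 160×19 + 60×20 = 4960.

4960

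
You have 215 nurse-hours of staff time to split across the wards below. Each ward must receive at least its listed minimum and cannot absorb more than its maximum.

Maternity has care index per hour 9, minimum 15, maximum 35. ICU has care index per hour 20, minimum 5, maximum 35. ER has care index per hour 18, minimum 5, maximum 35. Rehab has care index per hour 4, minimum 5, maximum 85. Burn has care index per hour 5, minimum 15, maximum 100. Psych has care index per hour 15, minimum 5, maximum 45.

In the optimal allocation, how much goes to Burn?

Meeting every minimum uses 15+5+5+5+15+5 = 50 nurse-hours, leaving 165.
Rank by care index per hour: ICU 20 > ER 18 > Psych 15 > Maternity 9 > Burn 5 > Rehab 4.
Give ICU 30 more to hit its cap of 35 ; 135 left.
ER: +30 to 35 (cap) ; 105 left.
Psych takes 40 more to reach its cap of 45 ; 65 left.
Maternity takes 20 more to reach its cap of 35 ; 45 left.
Burn has room for 85 more but only 45 remain, so it gets 60.

60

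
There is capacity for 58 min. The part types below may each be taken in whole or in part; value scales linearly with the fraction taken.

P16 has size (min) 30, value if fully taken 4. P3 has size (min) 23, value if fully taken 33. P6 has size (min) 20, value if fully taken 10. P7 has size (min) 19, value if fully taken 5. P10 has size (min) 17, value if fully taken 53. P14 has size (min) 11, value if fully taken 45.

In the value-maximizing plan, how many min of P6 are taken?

7

Sort by value density: P14 45/11≈4.09, P10 53/17≈3.12, P3 33/23≈1.43, P6 10/20≈0.5, P7 5/19≈0.263, P16 4/30≈0.133.
P14: take in full, 11 min for value 45 ; 47 left.
Take all of P10 (17 min, value 53) ; 30 min left.
Take all of P3 (23 min, value 33) ; 7 min left.
Only 7 min remain; take 7/20 of P6 for value 10×7/20 = 3.5.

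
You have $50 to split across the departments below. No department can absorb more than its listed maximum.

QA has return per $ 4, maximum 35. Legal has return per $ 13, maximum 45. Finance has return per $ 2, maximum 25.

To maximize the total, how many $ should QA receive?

Rank by return per $: Legal 13 > QA 4 > Finance 2.
Give Legal 45 to hit its cap of 45 → 5 left.
Only 5 left; QA takes them to reach 5.

5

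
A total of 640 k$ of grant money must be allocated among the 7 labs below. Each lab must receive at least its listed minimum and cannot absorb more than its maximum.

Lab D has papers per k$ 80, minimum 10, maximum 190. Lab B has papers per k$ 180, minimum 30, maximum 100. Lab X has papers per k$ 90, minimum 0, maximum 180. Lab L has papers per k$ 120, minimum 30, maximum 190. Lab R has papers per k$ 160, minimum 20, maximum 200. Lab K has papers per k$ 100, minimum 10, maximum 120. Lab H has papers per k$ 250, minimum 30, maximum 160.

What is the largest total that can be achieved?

111000

Meeting every minimum uses 10+30+0+30+20+10+30 = 130 k$, leaving 510.
Rank by papers per k$: Lab H 250 > Lab B 180 > Lab R 160 > Lab L 120 > Lab K 100 > Lab X 90 > Lab D 80.
Lab H: +130 to 160 (cap) → 380 left.
Lab B takes 70 more to reach its cap of 100 → 310 left.
Lab R takes 180 more to reach its cap of 200 → 130 left.
Lab L has room for 160 more but only 130 remain, so it gets 160.
Total = 80×10 + 180×100 + 120×160 + 160×200 + 100×10 + 250×160 = 111000.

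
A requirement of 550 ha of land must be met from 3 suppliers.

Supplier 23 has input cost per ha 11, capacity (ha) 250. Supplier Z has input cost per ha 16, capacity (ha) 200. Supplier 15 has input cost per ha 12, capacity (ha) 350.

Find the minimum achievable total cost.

Use suppliers in increasing cost order.
Supplier 23 (11): use full 250 → 300 ha to go.
Take 300 from Supplier 15 at 12 to finish.
Supplier Z: unused.
Cost = 250×11 + 300×12 = 6350.

6350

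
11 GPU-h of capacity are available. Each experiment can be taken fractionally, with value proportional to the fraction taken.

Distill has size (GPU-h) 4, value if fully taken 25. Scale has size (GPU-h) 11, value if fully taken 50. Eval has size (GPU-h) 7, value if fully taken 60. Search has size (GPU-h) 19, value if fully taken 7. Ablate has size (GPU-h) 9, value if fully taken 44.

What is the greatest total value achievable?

85

Sort by value density: Eval 60/7≈8.57, Distill 25/4≈6.25, Ablate 44/9≈4.89, Scale 50/11≈4.55, Search 7/19≈0.368.
Take all of Eval (7 GPU-h, value 60) ; 4 GPU-h left.
All 4 GPU-h of Distill fit (value 25) ; 0 remain.
Total value = 85.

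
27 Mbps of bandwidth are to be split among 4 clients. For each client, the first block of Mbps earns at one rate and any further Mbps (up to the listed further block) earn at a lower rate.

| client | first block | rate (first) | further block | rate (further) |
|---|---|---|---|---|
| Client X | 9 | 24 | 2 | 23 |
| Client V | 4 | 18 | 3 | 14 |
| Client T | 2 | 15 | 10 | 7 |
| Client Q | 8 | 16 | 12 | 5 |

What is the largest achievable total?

520

Order all 8 blocks by rate: Client X/first 24 > Client X/second 23 > Client V/first 18 > Client Q/first 16 > Client T/first 15 > Client V/second 14 > Client T/second 7 > Client Q/second 5.
Fill Client X first block (9 at 24) — 18 left.
Client X second at 23: fill all 2 — 16 left.
Client V/first (18): +4 — 12 left.
Client Q/first (16): +8 — 4 left.
Client T first at 15: fill all 2 — 2 left.
Client V second at 14: only 2 left, fill 2.
Total = 24×9 + 23×2 + 18×4 + 16×8 + 15×2 + 14×2 = 520.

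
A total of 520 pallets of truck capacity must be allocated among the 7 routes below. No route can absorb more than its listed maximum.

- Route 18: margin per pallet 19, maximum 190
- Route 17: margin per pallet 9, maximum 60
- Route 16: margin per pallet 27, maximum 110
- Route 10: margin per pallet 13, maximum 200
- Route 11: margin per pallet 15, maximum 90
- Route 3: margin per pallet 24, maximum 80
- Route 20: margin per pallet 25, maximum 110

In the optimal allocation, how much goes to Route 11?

Rank by margin per pallet: Route 16 27 > Route 20 25 > Route 3 24 > Route 18 19 > Route 11 15 > Route 10 13 > Route 17 9.
Route 16 takes 110 to reach its cap of 110 — 410 left.
Route 20: +110 to 110 (cap) — 300 left.
Give Route 3 80 to hit its cap of 80 — 220 left.
Give Route 18 190 to hit its cap of 190 — 30 left.
Route 11 has room for 90 but only 30 remain, so it gets 30.

30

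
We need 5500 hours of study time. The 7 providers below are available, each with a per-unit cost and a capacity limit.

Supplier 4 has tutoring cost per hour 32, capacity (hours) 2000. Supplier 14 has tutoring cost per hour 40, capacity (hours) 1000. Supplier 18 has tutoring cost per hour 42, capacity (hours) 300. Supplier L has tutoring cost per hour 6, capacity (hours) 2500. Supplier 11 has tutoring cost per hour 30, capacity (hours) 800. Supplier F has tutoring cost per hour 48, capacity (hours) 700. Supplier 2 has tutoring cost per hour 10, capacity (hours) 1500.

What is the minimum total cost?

76400

Fill from the cheapest provider first.
Supplier L (6): use full 2500 — 3000 hours to go.
Take 1500 from Supplier 2 at 10 — need 1500 more.
Supplier 11 (30): use full 800 — 700 hours to go.
Supplier 4 at 32: take 700 of its 2000 — requirement met.
Supplier 14, Supplier 18, Supplier F: unused.
Cost = 2500×6 + 1500×10 + 800×30 + 700×32 = 76400.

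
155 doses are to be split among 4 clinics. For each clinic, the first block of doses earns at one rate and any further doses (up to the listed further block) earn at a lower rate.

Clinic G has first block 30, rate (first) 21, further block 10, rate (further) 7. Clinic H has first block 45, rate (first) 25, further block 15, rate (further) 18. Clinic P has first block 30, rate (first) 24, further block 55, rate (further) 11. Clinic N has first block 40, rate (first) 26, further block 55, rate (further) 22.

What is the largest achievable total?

3765

Treat each block as its own option and order by rate: Clinic N/first 26 > Clinic H/first 25 > Clinic P/first 24 > Clinic N/second 22 > Clinic G/first 21 > Clinic H/second 18 > Clinic P/second 11 > Clinic G/second 7.
Clinic N/first (26): +40 → 115 left.
Fill Clinic H first block (45 at 25) → 70 left.
Clinic P/first (24): +30 → 40 left.
40 remain; put them into Clinic N second at 22.
Total = 26×40 + 25×45 + 24×30 + 22×40 = 3765.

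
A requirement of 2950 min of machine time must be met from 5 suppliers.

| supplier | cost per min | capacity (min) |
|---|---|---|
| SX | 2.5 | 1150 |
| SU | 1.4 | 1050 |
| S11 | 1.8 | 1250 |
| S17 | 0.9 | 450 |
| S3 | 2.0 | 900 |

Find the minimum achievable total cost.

Use suppliers in increasing cost order.
Take 450 from S17 at 0.9 ; need 2500 more.
SU (1.4): use full 1050 ; 1450 min to go.
S11 at 1.8: take all 1250 min ; 200 still needed.
Take 200 from S3 at 2.0 to finish.
SX: unused.
Cost = 450×0.9 + 1050×1.4 + 1250×1.8 + 200×2.0 = 4525.

4525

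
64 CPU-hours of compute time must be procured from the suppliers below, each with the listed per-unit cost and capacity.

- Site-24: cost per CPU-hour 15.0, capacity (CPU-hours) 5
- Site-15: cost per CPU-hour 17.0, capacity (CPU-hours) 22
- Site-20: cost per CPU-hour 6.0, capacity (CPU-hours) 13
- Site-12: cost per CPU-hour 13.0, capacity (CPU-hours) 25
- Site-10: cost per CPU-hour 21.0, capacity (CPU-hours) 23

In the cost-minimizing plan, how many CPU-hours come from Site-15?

21

Cheapest first:
Site-20 (6.0): use full 13 ; 51 CPU-hours to go.
Take 25 from Site-12 at 13.0 ; need 26 more.
Take 5 from Site-24 at 15.0 ; need 21 more.
Site-15 at 17.0: take 21 of its 22 ; requirement met.
Site-10: unused.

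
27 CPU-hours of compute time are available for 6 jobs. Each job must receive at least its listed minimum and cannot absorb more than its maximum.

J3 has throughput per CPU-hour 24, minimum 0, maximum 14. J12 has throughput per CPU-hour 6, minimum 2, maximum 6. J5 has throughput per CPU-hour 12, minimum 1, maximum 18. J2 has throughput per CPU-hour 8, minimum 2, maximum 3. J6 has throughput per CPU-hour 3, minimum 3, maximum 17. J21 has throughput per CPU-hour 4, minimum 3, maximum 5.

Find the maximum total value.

Meeting every minimum uses 0+2+1+2+3+3 = 11 CPU-hours, leaving 16.
Order the jobs by throughput per CPU-hour: J3 24 > J5 12 > J2 8 > J12 6 > J21 4 > J6 3.
J3 takes 14 more to reach its cap of 14 — 2 left.
J5 has room for 17 more but only 2 remain, so it gets 3.
Total = 24×14 + 6×2 + 12×3 + 8×2 + 3×3 + 4×3 = 421.

421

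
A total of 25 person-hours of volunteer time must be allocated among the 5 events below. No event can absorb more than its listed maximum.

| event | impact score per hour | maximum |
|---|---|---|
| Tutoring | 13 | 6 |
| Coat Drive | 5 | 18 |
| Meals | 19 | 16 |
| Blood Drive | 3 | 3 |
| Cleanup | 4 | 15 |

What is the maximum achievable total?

Highest impact score per hour first: Meals 19 > Tutoring 13 > Coat Drive 5 > Cleanup 4 > Blood Drive 3.
Give Meals 16 to hit its cap of 16 — 9 left.
Give Tutoring 6 to hit its cap of 6 — 3 left.
Only 3 left; Coat Drive takes them to reach 3.
Total = 13×6 + 5×3 + 19×16 = 397.

397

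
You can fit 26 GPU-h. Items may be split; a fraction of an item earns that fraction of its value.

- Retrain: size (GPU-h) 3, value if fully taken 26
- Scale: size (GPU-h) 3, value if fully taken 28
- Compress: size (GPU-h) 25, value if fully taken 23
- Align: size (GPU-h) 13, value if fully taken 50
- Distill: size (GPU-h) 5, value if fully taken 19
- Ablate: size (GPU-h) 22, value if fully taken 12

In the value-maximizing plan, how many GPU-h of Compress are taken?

Sort by value density: Scale 28/3≈9.33, Retrain 26/3≈8.67, Align 50/13≈3.85, Distill 19/5≈3.8, Compress 23/25≈0.92, Ablate 12/22≈0.545.
All 3 GPU-h of Scale fit (value 28) ; 23 remain.
Retrain: take in full, 3 GPU-h for value 26 ; 20 left.
All 13 GPU-h of Align fit (value 50) ; 7 remain.
All 5 GPU-h of Distill fit (value 19) ; 2 remain.
Fill the last 2 GPU-h with part of Compress: 2/25 of it earns 1.84.

2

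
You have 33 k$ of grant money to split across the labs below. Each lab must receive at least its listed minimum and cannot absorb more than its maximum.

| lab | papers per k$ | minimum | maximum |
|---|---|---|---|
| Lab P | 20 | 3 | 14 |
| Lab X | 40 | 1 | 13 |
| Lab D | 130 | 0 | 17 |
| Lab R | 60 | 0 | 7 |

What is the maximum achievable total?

Meeting every minimum uses 3+1+0+0 = 4 k$, leaving 29.
Order the labs by papers per k$: Lab D 130 > Lab R 60 > Lab X 40 > Lab P 20.
Lab D takes 17 more to reach its cap of 17 — 12 left.
Give Lab R 7 more to hit its cap of 7 — 5 left.
Only 5 left; Lab X takes them to reach 6.
Total = 20×3 + 40×6 + 130×17 + 60×7 = 2930.

2930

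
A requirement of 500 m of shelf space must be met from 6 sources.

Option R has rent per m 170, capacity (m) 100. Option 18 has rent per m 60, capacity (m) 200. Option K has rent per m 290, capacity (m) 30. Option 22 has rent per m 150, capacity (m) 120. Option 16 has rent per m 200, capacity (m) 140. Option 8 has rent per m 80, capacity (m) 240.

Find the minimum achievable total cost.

Cheapest first:
Option 18 at 60: take all 200 m → 300 still needed.
Take 240 from Option 8 at 80 → need 60 more.
Option 22 at 150: take 60 of its 120 → requirement met.
Option R, Option 16, Option K: unused.
Cost = 200×60 + 240×80 + 60×150 = 40200.

40200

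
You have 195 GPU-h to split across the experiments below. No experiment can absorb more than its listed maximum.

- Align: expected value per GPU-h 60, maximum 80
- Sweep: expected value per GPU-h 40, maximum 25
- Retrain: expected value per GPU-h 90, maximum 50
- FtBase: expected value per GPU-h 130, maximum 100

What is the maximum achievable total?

20200

Rank by expected value per GPU-h: FtBase 130 > Retrain 90 > Align 60 > Sweep 40.
FtBase: +100 to 100 (cap) ; 95 left.
Give Retrain 50 to hit its cap of 50 ; 45 left.
Align: +45 (room for 80) → 45. Pool exhausted.
Total = 60×45 + 90×50 + 130×100 = 20200.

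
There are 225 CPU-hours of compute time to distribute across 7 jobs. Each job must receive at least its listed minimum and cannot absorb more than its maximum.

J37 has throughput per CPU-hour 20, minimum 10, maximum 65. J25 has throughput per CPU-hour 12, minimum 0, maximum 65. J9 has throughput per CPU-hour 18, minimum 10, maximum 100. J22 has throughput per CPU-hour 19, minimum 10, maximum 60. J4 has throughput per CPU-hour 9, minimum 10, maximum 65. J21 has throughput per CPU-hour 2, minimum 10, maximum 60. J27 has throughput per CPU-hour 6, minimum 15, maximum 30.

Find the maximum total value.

Meeting every minimum uses 10+0+10+10+10+10+15 = 65 CPU-hours, leaving 160.
Rank by throughput per CPU-hour: J37 20 > J22 19 > J9 18 > J25 12 > J4 9 > J27 6 > J21 2.
Give J37 55 more to hit its cap of 65 → 105 left.
Give J22 50 more to hit its cap of 60 → 55 left.
J9: +55 (room for 90) → 65. Pool exhausted.
Total = 20×65 + 18×65 + 19×60 + 9×10 + 2×10 + 6×15 = 3810.

3810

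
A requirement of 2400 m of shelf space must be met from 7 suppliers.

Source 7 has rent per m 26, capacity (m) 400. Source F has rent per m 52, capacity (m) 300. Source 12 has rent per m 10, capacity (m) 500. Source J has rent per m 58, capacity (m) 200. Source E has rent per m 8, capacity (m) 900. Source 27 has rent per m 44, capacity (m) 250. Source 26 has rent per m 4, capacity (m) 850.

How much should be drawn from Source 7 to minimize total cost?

Cheapest first:
Source 26 (4): use full 850 — 1550 m to go.
Source E at 8: take all 900 m — 650 still needed.
Source 12 (10): use full 500 — 150 m to go.
Source 7 at 26: take 150 of its 400 — requirement met.
Source 27, Source F, Source J: unused.

150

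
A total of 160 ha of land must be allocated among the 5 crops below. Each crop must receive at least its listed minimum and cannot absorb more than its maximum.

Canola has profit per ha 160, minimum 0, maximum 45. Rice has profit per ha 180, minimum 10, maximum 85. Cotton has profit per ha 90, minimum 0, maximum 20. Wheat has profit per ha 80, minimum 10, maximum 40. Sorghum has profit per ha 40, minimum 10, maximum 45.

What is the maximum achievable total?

Meeting every minimum uses 0+10+0+10+10 = 30 ha, leaving 130.
Highest profit per ha first: Rice 180 > Canola 160 > Cotton 90 > Wheat 80 > Sorghum 40.
Rice takes 75 more to reach its cap of 85 — 55 left.
Canola: +45 to 45 (cap) — 10 left.
Cotton has room for 20 more but only 10 remain, so it gets 10.
Total = 160×45 + 180×85 + 90×10 + 80×10 + 40×10 = 24600.

24600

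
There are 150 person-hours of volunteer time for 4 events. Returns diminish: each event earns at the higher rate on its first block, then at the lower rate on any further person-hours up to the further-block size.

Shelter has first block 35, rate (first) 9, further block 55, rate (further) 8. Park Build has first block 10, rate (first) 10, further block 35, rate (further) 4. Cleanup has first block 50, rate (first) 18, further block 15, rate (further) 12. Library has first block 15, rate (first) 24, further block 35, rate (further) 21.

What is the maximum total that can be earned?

2500

Order all 8 blocks by rate: Library/first 24 > Library/second 21 > Cleanup/first 18 > Cleanup/second 12 > Park Build/first 10 > Shelter/first 9 > Shelter/second 8 > Park Build/second 4.
Library/first (24): +15 — 135 left.
Library second at 21: fill all 35 — 100 left.
Fill Cleanup first block (50 at 18) — 50 left.
Fill Cleanup second block (15 at 12) — 35 left.
Park Build/first (10): +10 — 25 left.
25 remain; put them into Shelter first at 9.
Total = 24×15 + 21×35 + 18×50 + 12×15 + 10×10 + 9×25 = 2500.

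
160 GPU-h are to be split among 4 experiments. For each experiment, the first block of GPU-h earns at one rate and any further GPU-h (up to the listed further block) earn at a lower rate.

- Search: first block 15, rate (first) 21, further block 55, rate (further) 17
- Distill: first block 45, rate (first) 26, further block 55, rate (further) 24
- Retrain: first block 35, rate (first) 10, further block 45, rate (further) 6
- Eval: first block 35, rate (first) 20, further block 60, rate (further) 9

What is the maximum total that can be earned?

Order all 8 blocks by rate: Distill/tier1 26 > Distill/tier2 24 > Search/tier1 21 > Eval/tier1 20 > Search/tier2 17 > Retrain/tier1 10 > Eval/tier2 9 > Retrain/tier2 6.
Distill tier1 at 26: fill all 45 — 115 left.
Distill tier2 at 24: fill all 55 — 60 left.
Fill Search tier1 block (15 at 21) — 45 left.
Eval/tier1 (20): +35 — 10 left.
Search/tier2: +10 of 55 at 17; pool empty.
Total = 26×45 + 24×55 + 21×15 + 20×35 + 17×10 = 3675.

3675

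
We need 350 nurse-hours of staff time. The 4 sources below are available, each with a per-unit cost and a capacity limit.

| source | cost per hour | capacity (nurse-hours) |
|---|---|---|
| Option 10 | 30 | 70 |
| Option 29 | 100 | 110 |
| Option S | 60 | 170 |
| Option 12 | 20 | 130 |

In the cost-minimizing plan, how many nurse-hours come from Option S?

Fill from the cheapest source first.
Take 130 from Option 12 at 20 ; need 220 more.
Option 10 at 30: take all 70 nurse-hours ; 150 still needed.
Option S (60): take the remaining 150 ; done.
Option 29: unused.

150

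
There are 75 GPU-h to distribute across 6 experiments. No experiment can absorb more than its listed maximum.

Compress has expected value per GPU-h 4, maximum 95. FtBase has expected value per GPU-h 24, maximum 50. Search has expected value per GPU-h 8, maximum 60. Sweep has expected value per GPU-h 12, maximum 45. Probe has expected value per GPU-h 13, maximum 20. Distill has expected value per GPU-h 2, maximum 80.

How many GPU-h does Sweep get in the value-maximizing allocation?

5

Highest expected value per GPU-h first: FtBase 24 > Probe 13 > Sweep 12 > Search 8 > Compress 4 > Distill 2.
FtBase takes 50 to reach its cap of 50 — 25 left.
Give Probe 20 to hit its cap of 20 — 5 left.
Sweep: +5 (room for 45) → 5. Pool exhausted.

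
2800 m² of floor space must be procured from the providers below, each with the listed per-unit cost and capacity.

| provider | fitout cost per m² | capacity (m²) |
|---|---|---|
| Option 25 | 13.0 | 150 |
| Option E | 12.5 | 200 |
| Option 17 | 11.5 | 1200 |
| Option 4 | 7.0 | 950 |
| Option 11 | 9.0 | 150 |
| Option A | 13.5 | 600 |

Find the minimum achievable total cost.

Cheapest first:
Option 4 at 7.0: take all 950 m² — 1850 still needed.
Option 11 (9.0): use full 150 — 1700 m² to go.
Take 1200 from Option 17 at 11.5 — need 500 more.
Option E (12.5): use full 200 — 300 m² to go.
Option 25 at 13.0: take all 150 m² — 150 still needed.
Option A (13.5): take the remaining 150 — done.
Cost = 950×7.0 + 150×9.0 + 1200×11.5 + 200×12.5 + 150×13.0 + 150×13.5 = 28275.

28275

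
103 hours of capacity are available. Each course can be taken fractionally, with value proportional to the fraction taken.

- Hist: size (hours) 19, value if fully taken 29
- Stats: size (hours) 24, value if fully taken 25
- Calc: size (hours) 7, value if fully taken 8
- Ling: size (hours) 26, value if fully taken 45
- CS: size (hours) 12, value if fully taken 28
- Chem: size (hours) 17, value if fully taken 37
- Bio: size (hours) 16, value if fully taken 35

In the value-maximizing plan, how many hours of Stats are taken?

6

Best value per unit of size first: CS 28/12≈2.33, Bio 35/16≈2.19, Chem 37/17≈2.18, Ling 45/26≈1.73, Hist 29/19≈1.53, Calc 8/7≈1.14, Stats 25/24≈1.04.
CS: take in full, 12 hours for value 28 ; 91 left.
Bio: take in full, 16 hours for value 35 ; 75 left.
All 17 hours of Chem fit (value 37) ; 58 remain.
Take all of Ling (26 hours, value 45) ; 32 hours left.
Hist: take in full, 19 hours for value 29 ; 13 left.
Take all of Calc (7 hours, value 8) ; 6 hours left.
Only 6 hours remain; take 6/24 of Stats for value 25×6/24 = 6.25.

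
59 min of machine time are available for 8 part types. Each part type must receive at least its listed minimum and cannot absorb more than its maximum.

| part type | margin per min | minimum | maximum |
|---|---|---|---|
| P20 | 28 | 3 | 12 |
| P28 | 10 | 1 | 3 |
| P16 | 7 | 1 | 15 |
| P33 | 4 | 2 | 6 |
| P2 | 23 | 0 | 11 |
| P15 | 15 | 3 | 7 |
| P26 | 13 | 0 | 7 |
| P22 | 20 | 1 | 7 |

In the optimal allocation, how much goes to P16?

Meeting every minimum uses 3+1+1+2+0+3+0+1 = 11 min, leaving 48.
Order the part types by margin per min: P20 28 > P2 23 > P22 20 > P15 15 > P26 13 > P28 10 > P16 7 > P33 4.
P20: +9 to 12 (cap) — 39 left.
Give P2 11 more to hit its cap of 11 — 28 left.
P22: +6 to 7 (cap) — 22 left.
P15 takes 4 more to reach its cap of 7 — 18 left.
P26: +7 to 7 (cap) — 11 left.
Give P28 2 more to hit its cap of 3 — 9 left.
P16 has room for 14 more but only 9 remain, so it gets 10.

10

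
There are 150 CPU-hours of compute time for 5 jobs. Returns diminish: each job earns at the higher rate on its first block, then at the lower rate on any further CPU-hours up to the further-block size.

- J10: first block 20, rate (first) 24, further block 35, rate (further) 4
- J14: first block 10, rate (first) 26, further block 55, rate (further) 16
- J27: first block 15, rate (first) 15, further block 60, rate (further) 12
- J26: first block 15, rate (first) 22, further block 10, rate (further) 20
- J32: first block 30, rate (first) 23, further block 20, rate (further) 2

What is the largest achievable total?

2990

Order all 10 blocks by rate: J14/T1 26 > J10/T1 24 > J32/T1 23 > J26/T1 22 > J26/T2 20 > J14/T2 16 > J27/T1 15 > J27/T2 12 > J10/T2 4 > J32/T2 2.
J14 T1 at 26: fill all 10 — 140 left.
J10 T1 at 24: fill all 20 — 120 left.
J32/T1 (23): +30 — 90 left.
Fill J26 T1 block (15 at 22) — 75 left.
Fill J26 T2 block (10 at 20) — 65 left.
J14/T2 (16): +55 — 10 left.
J27 T1 at 15: only 10 left, fill 10.
Total = 26×10 + 24×20 + 23×30 + 22×15 + 20×10 + 16×55 + 15×10 = 2990.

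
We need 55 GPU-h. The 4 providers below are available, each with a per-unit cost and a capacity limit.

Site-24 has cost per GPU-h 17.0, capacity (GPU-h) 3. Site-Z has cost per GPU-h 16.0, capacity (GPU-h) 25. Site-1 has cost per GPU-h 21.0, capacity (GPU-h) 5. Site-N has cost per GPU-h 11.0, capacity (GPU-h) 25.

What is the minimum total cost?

768

Cheapest first:
Take 25 from Site-N at 11.0 — need 30 more.
Take 25 from Site-Z at 16.0 — need 5 more.
Take 3 from Site-24 at 17.0 — need 2 more.
Take 2 from Site-1 at 21.0 to finish.
Cost = 25×11.0 + 25×16.0 + 3×17.0 + 2×21.0 = 768.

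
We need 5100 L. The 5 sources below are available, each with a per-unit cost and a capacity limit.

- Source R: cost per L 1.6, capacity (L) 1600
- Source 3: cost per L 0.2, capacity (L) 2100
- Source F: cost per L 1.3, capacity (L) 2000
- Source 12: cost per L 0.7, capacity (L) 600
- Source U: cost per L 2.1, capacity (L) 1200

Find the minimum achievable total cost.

Cheapest first:
Source 3 (0.2): use full 2100 — 3000 L to go.
Source 12 at 0.7: take all 600 L — 2400 still needed.
Source F at 1.3: take all 2000 L — 400 still needed.
Source R (1.6): take the remaining 400 — done.
Source U: unused.
Cost = 2100×0.2 + 600×0.7 + 2000×1.3 + 400×1.6 = 4080.

4080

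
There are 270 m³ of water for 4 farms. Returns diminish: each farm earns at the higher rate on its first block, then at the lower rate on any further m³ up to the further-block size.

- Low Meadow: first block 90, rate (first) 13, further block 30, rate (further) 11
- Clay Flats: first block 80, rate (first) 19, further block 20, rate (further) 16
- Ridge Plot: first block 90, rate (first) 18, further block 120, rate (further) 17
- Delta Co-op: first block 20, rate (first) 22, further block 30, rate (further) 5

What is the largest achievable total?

4940

Rank every tier by rate: Delta Co-op/first 22 > Clay Flats/first 19 > Ridge Plot/first 18 > Ridge Plot/second 17 > Clay Flats/second 16 > Low Meadow/first 13 > Low Meadow/second 11 > Delta Co-op/second 5.
Delta Co-op first at 22: fill all 20 ; 250 left.
Clay Flats/first (19): +80 ; 170 left.
Ridge Plot first at 18: fill all 90 ; 80 left.
Ridge Plot/second: +80 of 120 at 17; pool empty.
Total = 22×20 + 19×80 + 18×90 + 17×80 = 4940.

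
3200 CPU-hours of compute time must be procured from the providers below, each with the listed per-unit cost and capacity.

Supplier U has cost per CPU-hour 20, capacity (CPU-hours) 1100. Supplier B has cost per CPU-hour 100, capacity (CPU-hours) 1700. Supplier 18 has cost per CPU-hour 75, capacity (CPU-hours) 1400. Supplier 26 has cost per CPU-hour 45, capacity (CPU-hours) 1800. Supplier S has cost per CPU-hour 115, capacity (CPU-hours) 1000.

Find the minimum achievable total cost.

125500

Cheapest first:
Supplier U at 20: take all 1100 CPU-hours ; 2100 still needed.
Take 1800 from Supplier 26 at 45 ; need 300 more.
Take 300 from Supplier 18 at 75 to finish.
Supplier B, Supplier S: unused.
Cost = 1100×20 + 1800×45 + 300×75 = 125500.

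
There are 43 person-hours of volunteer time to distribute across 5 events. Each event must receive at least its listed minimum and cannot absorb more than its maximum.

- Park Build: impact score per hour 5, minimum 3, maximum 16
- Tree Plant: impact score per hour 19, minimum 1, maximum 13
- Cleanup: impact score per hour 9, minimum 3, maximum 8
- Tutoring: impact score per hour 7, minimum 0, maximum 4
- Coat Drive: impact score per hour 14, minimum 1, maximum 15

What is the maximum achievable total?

Meeting every minimum uses 3+1+3+0+1 = 8 person-hours, leaving 35.
Highest impact score per hour first: Tree Plant 19 > Coat Drive 14 > Cleanup 9 > Tutoring 7 > Park Build 5.
Give Tree Plant 12 more to hit its cap of 13 — 23 left.
Coat Drive: +14 to 15 (cap) — 9 left.
Cleanup: +5 to 8 (cap) — 4 left.
Tutoring: +4 to 4 (cap) — 0 left.
Total = 5×3 + 19×13 + 9×8 + 7×4 + 14×15 = 572.

572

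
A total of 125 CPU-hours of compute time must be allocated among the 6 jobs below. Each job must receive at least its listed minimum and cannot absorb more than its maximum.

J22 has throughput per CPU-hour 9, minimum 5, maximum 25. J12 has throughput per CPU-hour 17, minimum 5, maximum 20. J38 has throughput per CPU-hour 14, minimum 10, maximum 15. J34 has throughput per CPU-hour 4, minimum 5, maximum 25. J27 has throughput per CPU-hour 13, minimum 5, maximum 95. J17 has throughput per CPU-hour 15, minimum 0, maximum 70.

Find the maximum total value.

Meeting every minimum uses 5+5+10+5+5+0 = 30 CPU-hours, leaving 95.
Order the jobs by throughput per CPU-hour: J12 17 > J17 15 > J38 14 > J27 13 > J22 9 > J34 4.
Give J12 15 more to hit its cap of 20 → 80 left.
Give J17 70 more to hit its cap of 70 → 10 left.
J38 takes 5 more to reach its cap of 15 → 5 left.
J27: +5 (room for 90) → 10. Pool exhausted.
Total = 9×5 + 17×20 + 14×15 + 4×5 + 13×10 + 15×70 = 1795.

1795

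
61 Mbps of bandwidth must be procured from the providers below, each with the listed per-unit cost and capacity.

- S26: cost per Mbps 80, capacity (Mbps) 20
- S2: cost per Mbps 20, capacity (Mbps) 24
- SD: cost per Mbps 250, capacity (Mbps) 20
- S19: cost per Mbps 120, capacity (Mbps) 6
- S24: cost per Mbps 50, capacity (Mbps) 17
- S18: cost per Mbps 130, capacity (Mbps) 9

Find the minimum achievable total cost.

Use providers in increasing cost order.
Take 24 from S2 at 20 → need 37 more.
S24 at 50: take all 17 Mbps → 20 still needed.
S26 at 80: take all 20 Mbps → 0 still needed.
S19, S18, SD: unused.
Cost = 24×20 + 17×50 + 20×80 = 2930.

2930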